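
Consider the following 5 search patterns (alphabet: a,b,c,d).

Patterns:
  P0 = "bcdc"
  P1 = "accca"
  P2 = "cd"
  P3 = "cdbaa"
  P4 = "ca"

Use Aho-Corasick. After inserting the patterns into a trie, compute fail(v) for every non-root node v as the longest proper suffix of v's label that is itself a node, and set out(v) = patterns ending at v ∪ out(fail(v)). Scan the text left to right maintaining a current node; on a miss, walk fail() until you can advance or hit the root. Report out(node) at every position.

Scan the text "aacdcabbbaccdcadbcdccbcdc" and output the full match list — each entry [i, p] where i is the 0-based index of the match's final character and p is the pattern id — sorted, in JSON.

Build automaton:
Trie (insert patterns):
  0='ε' goto a→5 b→1 c→10
  1='b' goto c→2
  2='bc' goto d→3
  3='bcd' goto c→4
  4='bcdc' goto ·  [P0 ends]
  5='a' goto c→6
  6='ac' goto c→7
  7='acc' goto c→8
  8='accc' goto a→9
  9='accca' goto ·  [P1 ends]
  10='c' goto a→15 d→11
  11='cd' goto b→12  [P2 ends]
  12='cdb' goto a→13
  13='cdba' goto a→14
  14='cdbaa' goto ·  [P3 ends]
  15='ca' goto ·  [P4 ends]

Failure links (BFS by depth):
  n1('b'): parent n0 fail=0; on 'b' 0 → fail=0;  out ∅∪∅=∅
  n5('a'): parent n0 fail=0; on 'a' 0 → fail=0;  out ∅∪∅=∅
  n10('c'): parent n0 fail=0; on 'c' 0 → fail=0;  out ∅∪∅=∅
  n2('bc'): parent n1 fail=0; on 'c' 0 → fail=10;  out ∅∪∅=∅
  n6('ac'): parent n5 fail=0; on 'c' 0 → fail=10;  out ∅∪∅=∅
  n11('cd'): parent n10 fail=0; on 'd' 0 → fail=0;  out {2}∪∅={2}
  n15('ca'): parent n10 fail=0; on 'a' 0 → fail=5;  out {4}∪∅={4}
  n3('bcd'): parent n2 fail=10; on 'd' 10 → fail=11;  out ∅∪{2}={2}
  n7('acc'): parent n6 fail=10; on 'c' 10→0 → fail=10;  out ∅∪∅=∅
  n12('cdb'): parent n11 fail=0; on 'b' 0 → fail=1;  out ∅∪∅=∅
  n4('bcdc'): parent n3 fail=11; on 'c' 11→0 → fail=10;  out {0}∪∅={0}
  n8('accc'): parent n7 fail=10; on 'c' 10→0 → fail=10;  out ∅∪∅=∅
  n13('cdba'): parent n12 fail=1; on 'a' 1→0 → fail=5;  out ∅∪∅=∅
  n9('accca'): parent n8 fail=10; on 'a' 10 → fail=15;  out {1}∪{4}={1,4}
  n14('cdbaa'): parent n13 fail=5; on 'a' 5→0 → fail=5;  out {3}∪∅={3}

Run:
[0] read 'a'  n0⇒n5
[1] read 'a'  n5⇒n5 ·f
[2] read 'c'  n5⇒n6
[3] read 'd'  n6⇒n11 ·f  emit P2@[2:3]
[4] read 'c'  n11⇒n10 ·f
[5] read 'a'  n10⇒n15  emit P4@[4:5]
[6] read 'b'  n15⇒n1 ·f
[7] read 'b'  n1⇒n1 ·f
[8] read 'b'  n1⇒n1 ·f
[9] read 'a'  n1⇒n5 ·f
[10] read 'c'  n5⇒n6
[11] read 'c'  n6⇒n7
[12] read 'd'  n7⇒n11 ·f  emit P2@[11:12]
[13] read 'c'  n11⇒n10 ·f
[14] read 'a'  n10⇒n15  emit P4@[13:14]
[15] read 'd'  n15⇒n0 ·f
[16] read 'b'  n0⇒n1
[17] read 'c'  n1⇒n2
[18] read 'd'  n2⇒n3  emit P2@[17:18]
[19] read 'c'  n3⇒n4  emit P0@[16:19]
[20] read 'c'  n4⇒n10 ·f
[21] read 'b'  n10⇒n1 ·f
[22] read 'c'  n1⇒n2
[23] read 'd'  n2⇒n3  emit P2@[22:23]
[24] read 'c'  n3⇒n4  emit P0@[21:24]

Matches: [[3,2],[5,4],[12,2],[14,4],[18,2],[19,0],[23,2],[24,0]]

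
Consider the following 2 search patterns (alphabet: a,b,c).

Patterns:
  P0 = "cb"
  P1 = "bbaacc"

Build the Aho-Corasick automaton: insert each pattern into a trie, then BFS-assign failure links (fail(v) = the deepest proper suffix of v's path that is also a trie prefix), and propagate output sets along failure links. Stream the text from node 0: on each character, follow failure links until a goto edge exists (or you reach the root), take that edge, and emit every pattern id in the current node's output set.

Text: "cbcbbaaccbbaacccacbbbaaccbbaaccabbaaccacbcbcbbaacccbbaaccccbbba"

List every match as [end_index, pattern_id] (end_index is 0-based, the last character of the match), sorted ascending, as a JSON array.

Build:
Trie nodes:
  0='ε' goto b→3 c→1
  1='c' goto b→2
  2='cb' goto ·  ←P0
  3='b' goto b→4
  4='bb' goto a→5
  5='bba' goto a→6
  6='bbaa' goto c→7
  7='bbaac' goto c→8
  8='bbaacc' goto ·  ←P1

BFS fail/out derivation:
  fail(1) 'c': from fail(0)=0 chase 'c': 0 ⇒ 0;  out=∅∪out(0)=∅
  fail(3) 'b': from fail(0)=0 chase 'b': 0 ⇒ 0;  out=∅∪out(0)=∅
  fail(2) 'cb': from fail(1)=0 chase 'b': 0 ⇒ 3;  out={0}∪out(3)={0}
  fail(4) 'bb': from fail(3)=0 chase 'b': 0 ⇒ 3;  out=∅∪out(3)=∅
  fail(5) 'bba': from fail(4)=3 chase 'a': 3→0 ⇒ 0;  out=∅∪out(0)=∅
  fail(6) 'bbaa': from fail(5)=0 chase 'a': 0 ⇒ 0;  out=∅∪out(0)=∅
  fail(7) 'bbaac': from fail(6)=0 chase 'c': 0 ⇒ 1;  out=∅∪out(1)=∅
  fail(8) 'bbaacc': from fail(7)=1 chase 'c': 1→0 ⇒ 1;  out={1}∪out(1)={1}

Run:
pos 0 'c': at 1
pos 1 'b': at 2  ** P0@[0:1]
pos 2 'c': at 1 (via fail)
pos 3 'b': at 2  ** P0@[2:3]
pos 4 'b': at 4 (via fail)
pos 5 'a': at 5
pos 6 'a': at 6
pos 7 'c': at 7
pos 8 'c': at 8  ** P1@[3:8]
pos 9 'b': at 2 (via fail)  ** P0@[8:9]
pos 10 'b': at 4 (via fail)
pos 11 'a': at 5
pos 12 'a': at 6
pos 13 'c': at 7
pos 14 'c': at 8  ** P1@[9:14]
pos 15 'c': at 1 (via fail)
pos 16 'a': at 0 (via fail)
pos 17 'c': at 1
pos 18 'b': at 2  ** P0@[17:18]
pos 19 'b': at 4 (via fail)
pos 20 'b': at 4 (via fail)
pos 21 'a': at 5
pos 22 'a': at 6
pos 23 'c': at 7
pos 24 'c': at 8  ** P1@[19:24]
pos 25 'b': at 2 (via fail)  ** P0@[24:25]
pos 26 'b': at 4 (via fail)
pos 27 'a': at 5
pos 28 'a': at 6
pos 29 'c': at 7
pos 30 'c': at 8  ** P1@[25:30]
pos 31 'a': at 0 (via fail)
pos 32 'b': at 3
pos 33 'b': at 4
pos 34 'a': at 5
pos 35 'a': at 6
pos 36 'c': at 7
pos 37 'c': at 8  ** P1@[32:37]
pos 38 'a': at 0 (via fail)
pos 39 'c': at 1
pos 40 'b': at 2  ** P0@[39:40]
pos 41 'c': at 1 (via fail)
pos 42 'b': at 2  ** P0@[41:42]
pos 43 'c': at 1 (via fail)
pos 44 'b': at 2  ** P0@[43:44]
pos 45 'b': at 4 (via fail)
pos 46 'a': at 5
pos 47 'a': at 6
pos 48 'c': at 7
pos 49 'c': at 8  ** P1@[44:49]
pos 50 'c': at 1 (via fail)
pos 51 'b': at 2  ** P0@[50:51]
pos 52 'b': at 4 (via fail)
pos 53 'a': at 5
pos 54 'a': at 6
pos 55 'c': at 7
pos 56 'c': at 8  ** P1@[51:56]
pos 57 'c': at 1 (via fail)
pos 58 'c': at 1 (via fail)
pos 59 'b': at 2  ** P0@[58:59]
pos 60 'b': at 4 (via fail)
pos 61 'b': at 4 (via fail)
pos 62 'a': at 5

Matches: [[1,0],[3,0],[8,1],[9,0],[14,1],[18,0],[24,1],[25,0],[30,1],[37,1],[40,0],[42,0],[44,0],[49,1],[51,0],[56,1],[59,0]]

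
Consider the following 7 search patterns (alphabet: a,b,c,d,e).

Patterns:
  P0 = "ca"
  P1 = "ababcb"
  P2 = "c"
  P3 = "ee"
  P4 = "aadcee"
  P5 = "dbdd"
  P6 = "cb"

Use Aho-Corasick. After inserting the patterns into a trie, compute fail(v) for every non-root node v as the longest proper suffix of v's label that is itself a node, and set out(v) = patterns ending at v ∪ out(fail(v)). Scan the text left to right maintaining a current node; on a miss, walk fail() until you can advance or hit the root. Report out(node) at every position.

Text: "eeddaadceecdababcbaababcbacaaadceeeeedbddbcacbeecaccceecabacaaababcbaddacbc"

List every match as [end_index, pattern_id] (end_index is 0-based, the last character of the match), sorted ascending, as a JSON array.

Build:
Trie (insert patterns):
  0='ε' goto a→3 c→1 d→16 e→9
  1='c' goto a→2 b→20  [P2 ends]
  2='ca' goto ·  [P0 ends]
  3='a' goto a→11 b→4
  4='ab' goto a→5
  5='aba' goto b→6
  6='abab' goto c→7
  7='ababc' goto b→8
  8='ababcb' goto ·  [P1 ends]
  9='e' goto e→10
  10='ee' goto ·  [P3 ends]
  11='aa' goto d→12
  12='aad' goto c→13
  13='aadc' goto e→14
  14='aadce' goto e→15
  15='aadcee' goto ·  [P4 ends]
  16='d' goto b→17
  17='db' goto d→18
  18='dbd' goto d→19
  19='dbdd' goto ·  [P5 ends]
  20='cb' goto ·  [P6 ends]

BFS fail/out derivation:
  n1('c'): parent n0 fail=0; on 'c' 0 → fail=0;  out {2}∪∅={2}
  n3('a'): parent n0 fail=0; on 'a' 0 → fail=0;  out ∅∪∅=∅
  n9('e'): parent n0 fail=0; on 'e' 0 → fail=0;  out ∅∪∅=∅
  n16('d'): parent n0 fail=0; on 'd' 0 → fail=0;  out ∅∪∅=∅
  n2('ca'): parent n1 fail=0; on 'a' 0 → fail=3;  out {0}∪∅={0}
  n4('ab'): parent n3 fail=0; on 'b' 0 → fail=0;  out ∅∪∅=∅
  n10('ee'): parent n9 fail=0; on 'e' 0 → fail=9;  out {3}∪∅={3}
  n11('aa'): parent n3 fail=0; on 'a' 0 → fail=3;  out ∅∪∅=∅
  n17('db'): parent n16 fail=0; on 'b' 0 → fail=0;  out ∅∪∅=∅
  n20('cb'): parent n1 fail=0; on 'b' 0 → fail=0;  out {6}∪∅={6}
  n5('aba'): parent n4 fail=0; on 'a' 0 → fail=3;  out ∅∪∅=∅
  n12('aad'): parent n11 fail=3; on 'd' 3→0 → fail=16;  out ∅∪∅=∅
  n18('dbd'): parent n17 fail=0; on 'd' 0 → fail=16;  out ∅∪∅=∅
  n6('abab'): parent n5 fail=3; on 'b' 3 → fail=4;  out ∅∪∅=∅
  n13('aadc'): parent n12 fail=16; on 'c' 16→0 → fail=1;  out ∅∪{2}={2}
  n19('dbdd'): parent n18 fail=16; on 'd' 16→0 → fail=16;  out {5}∪∅={5}
  n7('ababc'): parent n6 fail=4; on 'c' 4→0 → fail=1;  out ∅∪{2}={2}
  n14('aadce'): parent n13 fail=1; on 'e' 1→0 → fail=9;  out ∅∪∅=∅
  n8('ababcb'): parent n7 fail=1; on 'b' 1 → fail=20;  out {1}∪{6}={1,6}
  n15('aadcee'): parent n14 fail=9; on 'e' 9 → fail=10;  out {4}∪{3}={3,4}

Run:
pos 0 'e': at 9
pos 1 'e': at 10  → match P3@[0:1]
pos 2 'd': at 16 (fail-walked)
pos 3 'd': at 16 (fail-walked)
pos 4 'a': at 3 (fail-walked)
pos 5 'a': at 11
pos 6 'd': at 12
pos 7 'c': at 13  → match P2@[7:7]
pos 8 'e': at 14
pos 9 'e': at 15  → match P3@[8:9],P4@[4:9]
pos 10 'c': at 1 (fail-walked)  → match P2@[10:10]
pos 11 'd': at 16 (fail-walked)
pos 12 'a': at 3 (fail-walked)
pos 13 'b': at 4
pos 14 'a': at 5
pos 15 'b': at 6
pos 16 'c': at 7  → match P2@[16:16]
pos 17 'b': at 8  → match P1@[12:17],P6@[16:17]
pos 18 'a': at 3 (fail-walked)
pos 19 'a': at 11
pos 20 'b': at 4 (fail-walked)
pos 21 'a': at 5
pos 22 'b': at 6
pos 23 'c': at 7  → match P2@[23:23]
pos 24 'b': at 8  → match P1@[19:24],P6@[23:24]
pos 25 'a': at 3 (fail-walked)
pos 26 'c': at 1 (fail-walked)  → match P2@[26:26]
pos 27 'a': at 2  → match P0@[26:27]
pos 28 'a': at 11 (fail-walked)
pos 29 'a': at 11 (fail-walked)
pos 30 'd': at 12
pos 31 'c': at 13  → match P2@[31:31]
pos 32 'e': at 14
pos 33 'e': at 15  → match P3@[32:33],P4@[28:33]
pos 34 'e': at 10 (fail-walked)  → match P3@[33:34]
pos 35 'e': at 10 (fail-walked)  → match P3@[34:35]
pos 36 'e': at 10 (fail-walked)  → match P3@[35:36]
pos 37 'd': at 16 (fail-walked)
pos 38 'b': at 17
pos 39 'd': at 18
pos 40 'd': at 19  → match P5@[37:40]
pos 41 'b': at 17 (fail-walked)
pos 42 'c': at 1 (fail-walked)  → match P2@[42:42]
pos 43 'a': at 2  → match P0@[42:43]
pos 44 'c': at 1 (fail-walked)  → match P2@[44:44]
pos 45 'b': at 20  → match P6@[44:45]
pos 46 'e': at 9 (fail-walked)
pos 47 'e': at 10  → match P3@[46:47]
pos 48 'c': at 1 (fail-walked)  → match P2@[48:48]
pos 49 'a': at 2  → match P0@[48:49]
pos 50 'c': at 1 (fail-walked)  → match P2@[50:50]
pos 51 'c': at 1 (fail-walked)  → match P2@[51:51]
pos 52 'c': at 1 (fail-walked)  → match P2@[52:52]
pos 53 'e': at 9 (fail-walked)
pos 54 'e': at 10  → match P3@[53:54]
pos 55 'c': at 1 (fail-walked)  → match P2@[55:55]
pos 56 'a': at 2  → match P0@[55:56]
pos 57 'b': at 4 (fail-walked)
pos 58 'a': at 5
pos 59 'c': at 1 (fail-walked)  → match P2@[59:59]
pos 60 'a': at 2  → match P0@[59:60]
pos 61 'a': at 11 (fail-walked)
pos 62 'a': at 11 (fail-walked)
pos 63 'b': at 4 (fail-walked)
pos 64 'a': at 5
pos 65 'b': at 6
pos 66 'c': at 7  → match P2@[66:66]
pos 67 'b': at 8  → match P1@[62:67],P6@[66:67]
pos 68 'a': at 3 (fail-walked)
pos 69 'd': at 16 (fail-walked)
pos 70 'd': at 16 (fail-walked)
pos 71 'a': at 3 (fail-walked)
pos 72 'c': at 1 (fail-walked)  → match P2@[72:72]
pos 73 'b': at 20  → match P6@[72:73]
pos 74 'c': at 1 (fail-walked)  → match P2@[74:74]

All matches (sorted): [[1,3],[7,2],[9,3],[9,4],[10,2],[16,2],[17,1],[17,6],[23,2],[24,1],[24,6],[26,2],[27,0],[31,2],[33,3],[33,4],[34,3],[35,3],[36,3],[40,5],[42,2],[43,0],[44,2],[45,6],[47,3],[48,2],[49,0],[50,2],[51,2],[52,2],[54,3],[55,2],[56,0],[59,2],[60,0],[66,2],[67,1],[67,6],[72,2],[73,6],[74,2]]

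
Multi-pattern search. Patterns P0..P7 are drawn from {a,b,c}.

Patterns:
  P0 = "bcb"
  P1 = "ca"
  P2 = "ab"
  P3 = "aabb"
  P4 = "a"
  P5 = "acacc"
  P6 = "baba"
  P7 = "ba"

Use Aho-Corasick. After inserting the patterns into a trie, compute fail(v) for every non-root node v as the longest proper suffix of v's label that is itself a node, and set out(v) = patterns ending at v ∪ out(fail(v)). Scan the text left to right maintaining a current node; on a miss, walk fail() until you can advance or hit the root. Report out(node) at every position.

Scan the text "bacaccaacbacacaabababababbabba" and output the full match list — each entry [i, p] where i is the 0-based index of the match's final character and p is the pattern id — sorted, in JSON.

Build automaton:
Trie nodes:
  0='ε' goto a→6 b→1 c→4
  1='b' goto a→15 c→2
  2='bc' goto b→3
  3='bcb' goto ·  ←P0
  4='c' goto a→5
  5='ca' goto ·  ←P1
  6='a' goto a→8 b→7 c→11  ←P4
  7='ab' goto ·  ←P2
  8='aa' goto b→9
  9='aab' goto b→10
  10='aabb' goto ·  ←P3
  11='ac' goto a→12
  12='aca' goto c→13
  13='acac' goto c→14
  14='acacc' goto ·  ←P5
  15='ba' goto b→16  ←P7
  16='bab' goto a→17
  17='baba' goto ·  ←P6

BFS fail/out derivation:
  fail(1) 'b': from fail(0)=0 chase 'b': 0 ⇒ 0;  out=∅∪out(0)=∅
  fail(4) 'c': from fail(0)=0 chase 'c': 0 ⇒ 0;  out=∅∪out(0)=∅
  fail(6) 'a': from fail(0)=0 chase 'a': 0 ⇒ 0;  out={4}∪out(0)={4}
  fail(2) 'bc': from fail(1)=0 chase 'c': 0 ⇒ 4;  out=∅∪out(4)=∅
  fail(5) 'ca': from fail(4)=0 chase 'a': 0 ⇒ 6;  out={1}∪out(6)={1,4}
  fail(7) 'ab': from fail(6)=0 chase 'b': 0 ⇒ 1;  out={2}∪out(1)={2}
  fail(8) 'aa': from fail(6)=0 chase 'a': 0 ⇒ 6;  out=∅∪out(6)={4}
  fail(11) 'ac': from fail(6)=0 chase 'c': 0 ⇒ 4;  out=∅∪out(4)=∅
  fail(15) 'ba': from fail(1)=0 chase 'a': 0 ⇒ 6;  out={7}∪out(6)={4,7}
  fail(3) 'bcb': from fail(2)=4 chase 'b': 4→0 ⇒ 1;  out={0}∪out(1)={0}
  fail(9) 'aab': from fail(8)=6 chase 'b': 6 ⇒ 7;  out=∅∪out(7)={2}
  fail(12) 'aca': from fail(11)=4 chase 'a': 4 ⇒ 5;  out=∅∪out(5)={1,4}
  fail(16) 'bab': from fail(15)=6 chase 'b': 6 ⇒ 7;  out=∅∪out(7)={2}
  fail(10) 'aabb': from fail(9)=7 chase 'b': 7→1→0 ⇒ 1;  out={3}∪out(1)={3}
  fail(13) 'acac': from fail(12)=5 chase 'c': 5→6 ⇒ 11;  out=∅∪out(11)=∅
  fail(17) 'baba': from fail(16)=7 chase 'a': 7→1 ⇒ 15;  out={6}∪out(15)={4,6,7}
  fail(14) 'acacc': from fail(13)=11 chase 'c': 11→4→0 ⇒ 4;  out={5}∪out(4)={5}

Scan:
[0] read 'b'  n0⇒n1
[1] read 'a'  n1⇒n15  → match P4@[1:1],P7@[0:1]
[2] read 'c'  n15⇒n11 (via fail)
[3] read 'a'  n11⇒n12  → match P1@[2:3],P4@[3:3]
[4] read 'c'  n12⇒n13
[5] read 'c'  n13⇒n14  → match P5@[1:5]
[6] read 'a'  n14⇒n5 (via fail)  → match P1@[5:6],P4@[6:6]
[7] read 'a'  n5⇒n8 (via fail)  → match P4@[7:7]
[8] read 'c'  n8⇒n11 (via fail)
[9] read 'b'  n11⇒n1 (via fail)
[10] read 'a'  n1⇒n15  → match P4@[10:10],P7@[9:10]
[11] read 'c'  n15⇒n11 (via fail)
[12] read 'a'  n11⇒n12  → match P1@[11:12],P4@[12:12]
[13] read 'c'  n12⇒n13
[14] read 'a'  n13⇒n12 (via fail)  → match P1@[13:14],P4@[14:14]
[15] read 'a'  n12⇒n8 (via fail)  → match P4@[15:15]
[16] read 'b'  n8⇒n9  → match P2@[15:16]
[17] read 'a'  n9⇒n15 (via fail)  → match P4@[17:17],P7@[16:17]
[18] read 'b'  n15⇒n16  → match P2@[17:18]
[19] read 'a'  n16⇒n17  → match P4@[19:19],P6@[16:19],P7@[18:19]
[20] read 'b'  n17⇒n16 (via fail)  → match P2@[19:20]
[21] read 'a'  n16⇒n17  → match P4@[21:21],P6@[18:21],P7@[20:21]
[22] read 'b'  n17⇒n16 (via fail)  → match P2@[21:22]
[23] read 'a'  n16⇒n17  → match P4@[23:23],P6@[20:23],P7@[22:23]
[24] read 'b'  n17⇒n16 (via fail)  → match P2@[23:24]
[25] read 'b'  n16⇒n1 (via fail)
[26] read 'a'  n1⇒n15  → match P4@[26:26],P7@[25:26]
[27] read 'b'  n15⇒n16  → match P2@[26:27]
[28] read 'b'  n16⇒n1 (via fail)
[29] read 'a'  n1⇒n15  → match P4@[29:29],P7@[28:29]

All matches (sorted): [[1,4],[1,7],[3,1],[3,4],[5,5],[6,1],[6,4],[7,4],[10,4],[10,7],[12,1],[12,4],[14,1],[14,4],[15,4],[16,2],[17,4],[17,7],[18,2],[19,4],[19,6],[19,7],[20,2],[21,4],[21,6],[21,7],[22,2],[23,4],[23,6],[23,7],[24,2],[26,4],[26,7],[27,2],[29,4],[29,7]]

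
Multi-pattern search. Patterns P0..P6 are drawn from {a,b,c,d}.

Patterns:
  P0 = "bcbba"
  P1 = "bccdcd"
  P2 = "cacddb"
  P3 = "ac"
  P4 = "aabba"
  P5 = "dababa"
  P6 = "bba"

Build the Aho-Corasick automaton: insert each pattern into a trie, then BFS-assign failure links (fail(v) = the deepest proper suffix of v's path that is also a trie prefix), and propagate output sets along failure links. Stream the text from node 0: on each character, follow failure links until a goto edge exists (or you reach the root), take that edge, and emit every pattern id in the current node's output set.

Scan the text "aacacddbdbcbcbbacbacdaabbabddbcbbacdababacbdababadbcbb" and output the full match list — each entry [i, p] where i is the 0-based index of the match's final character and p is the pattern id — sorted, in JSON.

Build:
Trie (insert patterns):
  n0 'ε': a→16 b→1 c→10 d→22
  n1 'b': b→28 c→2
  n2 'bc': b→3 c→6
  n3 'bcb': b→4
  n4 'bcbb': a→5
  n5 'bcbba': ·  [P0 ends]
  n6 'bcc': d→7
  n7 'bccd': c→8
  n8 'bccdc': d→9
  n9 'bccdcd': ·  [P1 ends]
  n10 'c': a→11
  n11 'ca': c→12
  n12 'cac': d→13
  n13 'cacd': d→14
  n14 'cacdd': b→15
  n15 'cacddb': ·  [P2 ends]
  n16 'a': a→18 c→17
  n17 'ac': ·  [P3 ends]
  n18 'aa': b→19
  n19 'aab': b→20
  n20 'aabb': a→21
  n21 'aabba': ·  [P4 ends]
  n22 'd': a→23
  n23 'da': b→24
  n24 'dab': a→25
  n25 'daba': b→26
  n26 'dabab': a→27
  n27 'dababa': ·  [P5 ends]
  n28 'bb': a→29
  n29 'bba': ·  [P6 ends]

Failure links (BFS by depth):
  n1('b'): parent n0 fail=0; on 'b' 0 → fail=0;  out ∅∪∅=∅
  n10('c'): parent n0 fail=0; on 'c' 0 → fail=0;  out ∅∪∅=∅
  n16('a'): parent n0 fail=0; on 'a' 0 → fail=0;  out ∅∪∅=∅
  n22('d'): parent n0 fail=0; on 'd' 0 → fail=0;  out ∅∪∅=∅
  n2('bc'): parent n1 fail=0; on 'c' 0 → fail=10;  out ∅∪∅=∅
  n11('ca'): parent n10 fail=0; on 'a' 0 → fail=16;  out ∅∪∅=∅
  n17('ac'): parent n16 fail=0; on 'c' 0 → fail=10;  out {3}∪∅={3}
  n18('aa'): parent n16 fail=0; on 'a' 0 → fail=16;  out ∅∪∅=∅
  n23('da'): parent n22 fail=0; on 'a' 0 → fail=16;  out ∅∪∅=∅
  n28('bb'): parent n1 fail=0; on 'b' 0 → fail=1;  out ∅∪∅=∅
  n3('bcb'): parent n2 fail=10; on 'b' 10→0 → fail=1;  out ∅∪∅=∅
  n6('bcc'): parent n2 fail=10; on 'c' 10→0 → fail=10;  out ∅∪∅=∅
  n12('cac'): parent n11 fail=16; on 'c' 16 → fail=17;  out ∅∪{3}={3}
  n19('aab'): parent n18 fail=16; on 'b' 16→0 → fail=1;  out ∅∪∅=∅
  n24('dab'): parent n23 fail=16; on 'b' 16→0 → fail=1;  out ∅∪∅=∅
  n29('bba'): parent n28 fail=1; on 'a' 1→0 → fail=16;  out {6}∪∅={6}
  n4('bcbb'): parent n3 fail=1; on 'b' 1 → fail=28;  out ∅∪∅=∅
  n7('bccd'): parent n6 fail=10; on 'd' 10→0 → fail=22;  out ∅∪∅=∅
  n13('cacd'): parent n12 fail=17; on 'd' 17→10→0 → fail=22;  out ∅∪∅=∅
  n20('aabb'): parent n19 fail=1; on 'b' 1 → fail=28;  out ∅∪∅=∅
  n25('daba'): parent n24 fail=1; on 'a' 1→0 → fail=16;  out ∅∪∅=∅
  n5('bcbba'): parent n4 fail=28; on 'a' 28 → fail=29;  out {0}∪{6}={0,6}
  n8('bccdc'): parent n7 fail=22; on 'c' 22→0 → fail=10;  out ∅∪∅=∅
  n14('cacdd'): parent n13 fail=22; on 'd' 22→0 → fail=22;  out ∅∪∅=∅
  n21('aabba'): parent n20 fail=28; on 'a' 28 → fail=29;  out {4}∪{6}={4,6}
  n26('dabab'): parent n25 fail=16; on 'b' 16→0 → fail=1;  out ∅∪∅=∅
  n9('bccdcd'): parent n8 fail=10; on 'd' 10→0 → fail=22;  out {1}∪∅={1}
  n15('cacddb'): parent n14 fail=22; on 'b' 22→0 → fail=1;  out {2}∪∅={2}
  n27('dababa'): parent n26 fail=1; on 'a' 1→0 → fail=16;  out {5}∪∅={5}

Text stream:
pos 0 'a': at 16
pos 1 'a': at 18
pos 2 'c': at 17 (fail-walked)  emit P3@[1:2]
pos 3 'a': at 11 (fail-walked)
pos 4 'c': at 12  emit P3@[3:4]
pos 5 'd': at 13
pos 6 'd': at 14
pos 7 'b': at 15  emit P2@[2:7]
pos 8 'd': at 22 (fail-walked)
pos 9 'b': at 1 (fail-walked)
pos 10 'c': at 2
pos 11 'b': at 3
pos 12 'c': at 2 (fail-walked)
pos 13 'b': at 3
pos 14 'b': at 4
pos 15 'a': at 5  emit P0@[11:15],P6@[13:15]
pos 16 'c': at 17 (fail-walked)  emit P3@[15:16]
pos 17 'b': at 1 (fail-walked)
pos 18 'a': at 16 (fail-walked)
pos 19 'c': at 17  emit P3@[18:19]
pos 20 'd': at 22 (fail-walked)
pos 21 'a': at 23
pos 22 'a': at 18 (fail-walked)
pos 23 'b': at 19
pos 24 'b': at 20
pos 25 'a': at 21  emit P4@[21:25],P6@[23:25]
pos 26 'b': at 1 (fail-walked)
pos 27 'd': at 22 (fail-walked)
pos 28 'd': at 22 (fail-walked)
pos 29 'b': at 1 (fail-walked)
pos 30 'c': at 2
pos 31 'b': at 3
pos 32 'b': at 4
pos 33 'a': at 5  emit P0@[29:33],P6@[31:33]
pos 34 'c': at 17 (fail-walked)  emit P3@[33:34]
pos 35 'd': at 22 (fail-walked)
pos 36 'a': at 23
pos 37 'b': at 24
pos 38 'a': at 25
pos 39 'b': at 26
pos 40 'a': at 27  emit P5@[35:40]
pos 41 'c': at 17 (fail-walked)  emit P3@[40:41]
pos 42 'b': at 1 (fail-walked)
pos 43 'd': at 22 (fail-walked)
pos 44 'a': at 23
pos 45 'b': at 24
pos 46 'a': at 25
pos 47 'b': at 26
pos 48 'a': at 27  emit P5@[43:48]
pos 49 'd': at 22 (fail-walked)
pos 50 'b': at 1 (fail-walked)
pos 51 'c': at 2
pos 52 'b': at 3
pos 53 'b': at 4

Matches: [[2,3],[4,3],[7,2],[15,0],[15,6],[16,3],[19,3],[25,4],[25,6],[33,0],[33,6],[34,3],[40,5],[41,3],[48,5]]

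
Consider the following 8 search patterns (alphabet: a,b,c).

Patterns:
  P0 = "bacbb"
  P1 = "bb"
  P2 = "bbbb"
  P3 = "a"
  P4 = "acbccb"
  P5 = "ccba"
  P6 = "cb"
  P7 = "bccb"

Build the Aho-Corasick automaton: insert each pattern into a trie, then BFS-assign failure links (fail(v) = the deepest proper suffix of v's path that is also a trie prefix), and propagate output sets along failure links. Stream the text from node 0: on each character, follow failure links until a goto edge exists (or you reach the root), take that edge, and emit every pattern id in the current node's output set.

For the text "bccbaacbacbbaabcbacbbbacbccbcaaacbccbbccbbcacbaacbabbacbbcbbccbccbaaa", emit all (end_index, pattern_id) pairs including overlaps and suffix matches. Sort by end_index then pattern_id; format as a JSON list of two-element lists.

Build:
Trie nodes:
  0='ε' goto a→9 b→1 c→15
  1='b' goto a→2 b→6 c→20
  2='ba' goto c→3
  3='bac' goto b→4
  4='bacb' goto b→5
  5='bacbb' goto ·  ←P0
  6='bb' goto b→7  ←P1
  7='bbb' goto b→8
  8='bbbb' goto ·  ←P2
  9='a' goto c→10  ←P3
  10='ac' goto b→11
  11='acb' goto c→12
  12='acbc' goto c→13
  13='acbcc' goto b→14
  14='acbccb' goto ·  ←P4
  15='c' goto b→19 c→16
  16='cc' goto b→17
  17='ccb' goto a→18
  18='ccba' goto ·  ←P5
  19='cb' goto ·  ←P6
  20='bc' goto c→21
  21='bcc' goto b→22
  22='bccb' goto ·  ←P7

Failure links (BFS by depth):
  n1('b'): parent n0 fail=0; on 'b' 0 → fail=0;  out ∅∪∅=∅
  n9('a'): parent n0 fail=0; on 'a' 0 → fail=0;  out {3}∪∅={3}
  n15('c'): parent n0 fail=0; on 'c' 0 → fail=0;  out ∅∪∅=∅
  n2('ba'): parent n1 fail=0; on 'a' 0 → fail=9;  out ∅∪{3}={3}
  n6('bb'): parent n1 fail=0; on 'b' 0 → fail=1;  out {1}∪∅={1}
  n10('ac'): parent n9 fail=0; on 'c' 0 → fail=15;  out ∅∪∅=∅
  n16('cc'): parent n15 fail=0; on 'c' 0 → fail=15;  out ∅∪∅=∅
  n19('cb'): parent n15 fail=0; on 'b' 0 → fail=1;  out {6}∪∅={6}
  n20('bc'): parent n1 fail=0; on 'c' 0 → fail=15;  out ∅∪∅=∅
  n3('bac'): parent n2 fail=9; on 'c' 9 → fail=10;  out ∅∪∅=∅
  n7('bbb'): parent n6 fail=1; on 'b' 1 → fail=6;  out ∅∪{1}={1}
  n11('acb'): parent n10 fail=15; on 'b' 15 → fail=19;  out ∅∪{6}={6}
  n17('ccb'): parent n16 fail=15; on 'b' 15 → fail=19;  out ∅∪{6}={6}
  n21('bcc'): parent n20 fail=15; on 'c' 15 → fail=16;  out ∅∪∅=∅
  n4('bacb'): parent n3 fail=10; on 'b' 10 → fail=11;  out ∅∪{6}={6}
  n8('bbbb'): parent n7 fail=6; on 'b' 6 → fail=7;  out {2}∪{1}={1,2}
  n12('acbc'): parent n11 fail=19; on 'c' 19→1 → fail=20;  out ∅∪∅=∅
  n18('ccba'): parent n17 fail=19; on 'a' 19→1 → fail=2;  out {5}∪{3}={3,5}
  n22('bccb'): parent n21 fail=16; on 'b' 16 → fail=17;  out {7}∪{6}={6,7}
  n5('bacbb'): parent n4 fail=11; on 'b' 11→19→1 → fail=6;  out {0}∪{1}={0,1}
  n13('acbcc'): parent n12 fail=20; on 'c' 20 → fail=21;  out ∅∪∅=∅
  n14('acbccb'): parent n13 fail=21; on 'b' 21 → fail=22;  out {4}∪{6,7}={4,6,7}

Run:
pos 0 'b': at 1
pos 1 'c': at 20
pos 2 'c': at 21
pos 3 'b': at 22  ** P6@[2:3],P7@[0:3]
pos 4 'a': at 18 ·f  ** P3@[4:4],P5@[1:4]
pos 5 'a': at 9 ·f  ** P3@[5:5]
pos 6 'c': at 10
pos 7 'b': at 11  ** P6@[6:7]
pos 8 'a': at 2 ·f  ** P3@[8:8]
pos 9 'c': at 3
pos 10 'b': at 4  ** P6@[9:10]
pos 11 'b': at 5  ** P0@[7:11],P1@[10:11]
pos 12 'a': at 2 ·f  ** P3@[12:12]
pos 13 'a': at 9 ·f  ** P3@[13:13]
pos 14 'b': at 1 ·f
pos 15 'c': at 20
pos 16 'b': at 19 ·f  ** P6@[15:16]
pos 17 'a': at 2 ·f  ** P3@[17:17]
pos 18 'c': at 3
pos 19 'b': at 4  ** P6@[18:19]
pos 20 'b': at 5  ** P0@[16:20],P1@[19:20]
pos 21 'b': at 7 ·f  ** P1@[20:21]
pos 22 'a': at 2 ·f  ** P3@[22:22]
pos 23 'c': at 3
pos 24 'b': at 4  ** P6@[23:24]
pos 25 'c': at 12 ·f
pos 26 'c': at 13
pos 27 'b': at 14  ** P4@[22:27],P6@[26:27],P7@[24:27]
pos 28 'c': at 20 ·f
pos 29 'a': at 9 ·f  ** P3@[29:29]
pos 30 'a': at 9 ·f  ** P3@[30:30]
pos 31 'a': at 9 ·f  ** P3@[31:31]
pos 32 'c': at 10
pos 33 'b': at 11  ** P6@[32:33]
pos 34 'c': at 12
pos 35 'c': at 13
pos 36 'b': at 14  ** P4@[31:36],P6@[35:36],P7@[33:36]
pos 37 'b': at 6 ·f  ** P1@[36:37]
pos 38 'c': at 20 ·f
pos 39 'c': at 21
pos 40 'b': at 22  ** P6@[39:40],P7@[37:40]
pos 41 'b': at 6 ·f  ** P1@[40:41]
pos 42 'c': at 20 ·f
pos 43 'a': at 9 ·f  ** P3@[43:43]
pos 44 'c': at 10
pos 45 'b': at 11  ** P6@[44:45]
pos 46 'a': at 2 ·f  ** P3@[46:46]
pos 47 'a': at 9 ·f  ** P3@[47:47]
pos 48 'c': at 10
pos 49 'b': at 11  ** P6@[48:49]
pos 50 'a': at 2 ·f  ** P3@[50:50]
pos 51 'b': at 1 ·f
pos 52 'b': at 6  ** P1@[51:52]
pos 53 'a': at 2 ·f  ** P3@[53:53]
pos 54 'c': at 3
pos 55 'b': at 4  ** P6@[54:55]
pos 56 'b': at 5  ** P0@[52:56],P1@[55:56]
pos 57 'c': at 20 ·f
pos 58 'b': at 19 ·f  ** P6@[57:58]
pos 59 'b': at 6 ·f  ** P1@[58:59]
pos 60 'c': at 20 ·f
pos 61 'c': at 21
pos 62 'b': at 22  ** P6@[61:62],P7@[59:62]
pos 63 'c': at 20 ·f
pos 64 'c': at 21
pos 65 'b': at 22  ** P6@[64:65],P7@[62:65]
pos 66 'a': at 18 ·f  ** P3@[66:66],P5@[63:66]
pos 67 'a': at 9 ·f  ** P3@[67:67]
pos 68 'a': at 9 ·f  ** P3@[68:68]

Result: [[3,6],[3,7],[4,3],[4,5],[5,3],[7,6],[8,3],[10,6],[11,0],[11,1],[12,3],[13,3],[16,6],[17,3],[19,6],[20,0],[20,1],[21,1],[22,3],[24,6],[27,4],[27,6],[27,7],[29,3],[30,3],[31,3],[33,6],[36,4],[36,6],[36,7],[37,1],[40,6],[40,7],[41,1],[43,3],[45,6],[46,3],[47,3],[49,6],[50,3],[52,1],[53,3],[55,6],[56,0],[56,1],[58,6],[59,1],[62,6],[62,7],[65,6],[65,7],[66,3],[66,5],[67,3],[68,3]]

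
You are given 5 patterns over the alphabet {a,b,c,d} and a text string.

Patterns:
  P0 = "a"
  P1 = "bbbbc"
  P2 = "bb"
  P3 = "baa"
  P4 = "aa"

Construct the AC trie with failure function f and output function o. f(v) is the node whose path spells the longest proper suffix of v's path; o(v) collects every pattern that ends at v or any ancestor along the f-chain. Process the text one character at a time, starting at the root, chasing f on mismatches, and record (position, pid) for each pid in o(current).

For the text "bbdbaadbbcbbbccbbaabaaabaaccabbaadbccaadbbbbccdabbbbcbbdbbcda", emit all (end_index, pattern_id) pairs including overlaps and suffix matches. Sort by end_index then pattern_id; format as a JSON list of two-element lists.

Construct AC machine:
Trie nodes:
  n0 'ε': a→1 b→2
  n1 'a': a→9  [P0 ends]
  n2 'b': a→7 b→3
  n3 'bb': b→4  [P2 ends]
  n4 'bbb': b→5
  n5 'bbbb': c→6
  n6 'bbbbc': ·  [P1 ends]
  n7 'ba': a→8
  n8 'baa': ·  [P3 ends]
  n9 'aa': ·  [P4 ends]

Failure links (BFS by depth):
  fail(1) 'a': from fail(0)=0 chase 'a': 0 ⇒ 0;  out={0}∪out(0)={0}
  fail(2) 'b': from fail(0)=0 chase 'b': 0 ⇒ 0;  out=∅∪out(0)=∅
  fail(3) 'bb': from fail(2)=0 chase 'b': 0 ⇒ 2;  out={2}∪out(2)={2}
  fail(7) 'ba': from fail(2)=0 chase 'a': 0 ⇒ 1;  out=∅∪out(1)={0}
  fail(9) 'aa': from fail(1)=0 chase 'a': 0 ⇒ 1;  out={4}∪out(1)={0,4}
  fail(4) 'bbb': from fail(3)=2 chase 'b': 2 ⇒ 3;  out=∅∪out(3)={2}
  fail(8) 'baa': from fail(7)=1 chase 'a': 1 ⇒ 9;  out={3}∪out(9)={0,3,4}
  fail(5) 'bbbb': from fail(4)=3 chase 'b': 3 ⇒ 4;  out=∅∪out(4)={2}
  fail(6) 'bbbbc': from fail(5)=4 chase 'c': 4→3→2→0 ⇒ 0;  out={1}∪out(0)={1}

Text stream:
[0] read 'b'  n0⇒n2
[1] read 'b'  n2⇒n3  → match P2@[0:1]
[2] read 'd'  n3⇒n0 ·f
[3] read 'b'  n0⇒n2
[4] read 'a'  n2⇒n7  → match P0@[4:4]
[5] read 'a'  n7⇒n8  → match P0@[5:5],P3@[3:5],P4@[4:5]
[6] read 'd'  n8⇒n0 ·f
[7] read 'b'  n0⇒n2
[8] read 'b'  n2⇒n3  → match P2@[7:8]
[9] read 'c'  n3⇒n0 ·f
[10] read 'b'  n0⇒n2
[11] read 'b'  n2⇒n3  → match P2@[10:11]
[12] read 'b'  n3⇒n4  → match P2@[11:12]
[13] read 'c'  n4⇒n0 ·f
[14] read 'c'  n0⇒n0
[15] read 'b'  n0⇒n2
[16] read 'b'  n2⇒n3  → match P2@[15:16]
[17] read 'a'  n3⇒n7 ·f  → match P0@[17:17]
[18] read 'a'  n7⇒n8  → match P0@[18:18],P3@[16:18],P4@[17:18]
[19] read 'b'  n8⇒n2 ·f
[20] read 'a'  n2⇒n7  → match P0@[20:20]
[21] read 'a'  n7⇒n8  → match P0@[21:21],P3@[19:21],P4@[20:21]
[22] read 'a'  n8⇒n9 ·f  → match P0@[22:22],P4@[21:22]
[23] read 'b'  n9⇒n2 ·f
[24] read 'a'  n2⇒n7  → match P0@[24:24]
[25] read 'a'  n7⇒n8  → match P0@[25:25],P3@[23:25],P4@[24:25]
[26] read 'c'  n8⇒n0 ·f
[27] read 'c'  n0⇒n0
[28] read 'a'  n0⇒n1  → match P0@[28:28]
[29] read 'b'  n1⇒n2 ·f
[30] read 'b'  n2⇒n3  → match P2@[29:30]
[31] read 'a'  n3⇒n7 ·f  → match P0@[31:31]
[32] read 'a'  n7⇒n8  → match P0@[32:32],P3@[30:32],P4@[31:32]
[33] read 'd'  n8⇒n0 ·f
[34] read 'b'  n0⇒n2
[35] read 'c'  n2⇒n0 ·f
[36] read 'c'  n0⇒n0
[37] read 'a'  n0⇒n1  → match P0@[37:37]
[38] read 'a'  n1⇒n9  → match P0@[38:38],P4@[37:38]
[39] read 'd'  n9⇒n0 ·f
[40] read 'b'  n0⇒n2
[41] read 'b'  n2⇒n3  → match P2@[40:41]
[42] read 'b'  n3⇒n4  → match P2@[41:42]
[43] read 'b'  n4⇒n5  → match P2@[42:43]
[44] read 'c'  n5⇒n6  → match P1@[40:44]
[45] read 'c'  n6⇒n0 ·f
[46] read 'd'  n0⇒n0
[47] read 'a'  n0⇒n1  → match P0@[47:47]
[48] read 'b'  n1⇒n2 ·f
[49] read 'b'  n2⇒n3  → match P2@[48:49]
[50] read 'b'  n3⇒n4  → match P2@[49:50]
[51] read 'b'  n4⇒n5  → match P2@[50:51]
[52] read 'c'  n5⇒n6  → match P1@[48:52]
[53] read 'b'  n6⇒n2 ·f
[54] read 'b'  n2⇒n3  → match P2@[53:54]
[55] read 'd'  n3⇒n0 ·f
[56] read 'b'  n0⇒n2
[57] read 'b'  n2⇒n3  → match P2@[56:57]
[58] read 'c'  n3⇒n0 ·f
[59] read 'd'  n0⇒n0
[60] read 'a'  n0⇒n1  → match P0@[60:60]

Result: [[1,2],[4,0],[5,0],[5,3],[5,4],[8,2],[11,2],[12,2],[16,2],[17,0],[18,0],[18,3],[18,4],[20,0],[21,0],[21,3],[21,4],[22,0],[22,4],[24,0],[25,0],[25,3],[25,4],[28,0],[30,2],[31,0],[32,0],[32,3],[32,4],[37,0],[38,0],[38,4],[41,2],[42,2],[43,2],[44,1],[47,0],[49,2],[50,2],[51,2],[52,1],[54,2],[57,2],[60,0]]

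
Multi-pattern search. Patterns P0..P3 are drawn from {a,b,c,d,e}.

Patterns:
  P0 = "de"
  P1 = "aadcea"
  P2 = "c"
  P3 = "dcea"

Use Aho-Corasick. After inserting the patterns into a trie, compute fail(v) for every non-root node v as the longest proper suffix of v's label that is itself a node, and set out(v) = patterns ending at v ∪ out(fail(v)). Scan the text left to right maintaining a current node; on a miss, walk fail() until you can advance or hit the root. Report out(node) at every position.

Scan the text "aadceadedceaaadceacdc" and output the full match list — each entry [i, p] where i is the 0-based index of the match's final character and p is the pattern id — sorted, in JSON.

Construct AC machine:
Trie (insert patterns):
  0='ε' goto a→3 c→9 d→1
  1='d' goto c→10 e→2
  2='de' goto ·  ←P0
  3='a' goto a→4
  4='aa' goto d→5
  5='aad' goto c→6
  6='aadc' goto e→7
  7='aadce' goto a→8
  8='aadcea' goto ·  ←P1
  9='c' goto ·  ←P2
  10='dc' goto e→11
  11='dce' goto a→12
  12='dcea' goto ·  ←P3

BFS fail/out derivation:
  fail(1) 'd': from fail(0)=0 chase 'd': 0 ⇒ 0;  out=∅∪out(0)=∅
  fail(3) 'a': from fail(0)=0 chase 'a': 0 ⇒ 0;  out=∅∪out(0)=∅
  fail(9) 'c': from fail(0)=0 chase 'c': 0 ⇒ 0;  out={2}∪out(0)={2}
  fail(2) 'de': from fail(1)=0 chase 'e': 0 ⇒ 0;  out={0}∪out(0)={0}
  fail(4) 'aa': from fail(3)=0 chase 'a': 0 ⇒ 3;  out=∅∪out(3)=∅
  fail(10) 'dc': from fail(1)=0 chase 'c': 0 ⇒ 9;  out=∅∪out(9)={2}
  fail(5) 'aad': from fail(4)=3 chase 'd': 3→0 ⇒ 1;  out=∅∪out(1)=∅
  fail(11) 'dce': from fail(10)=9 chase 'e': 9→0 ⇒ 0;  out=∅∪out(0)=∅
  fail(6) 'aadc': from fail(5)=1 chase 'c': 1 ⇒ 10;  out=∅∪out(10)={2}
  fail(12) 'dcea': from fail(11)=0 chase 'a': 0 ⇒ 3;  out={3}∪out(3)={3}
  fail(7) 'aadce': from fail(6)=10 chase 'e': 10 ⇒ 11;  out=∅∪out(11)=∅
  fail(8) 'aadcea': from fail(7)=11 chase 'a': 11 ⇒ 12;  out={1}∪out(12)={1,3}

Scan:
i=0 'a': node 0→3
i=1 'a': node 3→4
i=2 'd': node 4→5
i=3 'c': node 5→6  ** P2@[3:3]
i=4 'e': node 6→7
i=5 'a': node 7→8  ** P1@[0:5],P3@[2:5]
i=6 'd': node 8→1 (via fail)
i=7 'e': node 1→2  ** P0@[6:7]
i=8 'd': node 2→1 (via fail)
i=9 'c': node 1→10  ** P2@[9:9]
i=10 'e': node 10→11
i=11 'a': node 11→12  ** P3@[8:11]
i=12 'a': node 12→4 (via fail)
i=13 'a': node 4→4 (via fail)
i=14 'd': node 4→5
i=15 'c': node 5→6  ** P2@[15:15]
i=16 'e': node 6→7
i=17 'a': node 7→8  ** P1@[12:17],P3@[14:17]
i=18 'c': node 8→9 (via fail)  ** P2@[18:18]
i=19 'd': node 9→1 (via fail)
i=20 'c': node 1→10  ** P2@[20:20]

All matches (sorted): [[3,2],[5,1],[5,3],[7,0],[9,2],[11,3],[15,2],[17,1],[17,3],[18,2],[20,2]]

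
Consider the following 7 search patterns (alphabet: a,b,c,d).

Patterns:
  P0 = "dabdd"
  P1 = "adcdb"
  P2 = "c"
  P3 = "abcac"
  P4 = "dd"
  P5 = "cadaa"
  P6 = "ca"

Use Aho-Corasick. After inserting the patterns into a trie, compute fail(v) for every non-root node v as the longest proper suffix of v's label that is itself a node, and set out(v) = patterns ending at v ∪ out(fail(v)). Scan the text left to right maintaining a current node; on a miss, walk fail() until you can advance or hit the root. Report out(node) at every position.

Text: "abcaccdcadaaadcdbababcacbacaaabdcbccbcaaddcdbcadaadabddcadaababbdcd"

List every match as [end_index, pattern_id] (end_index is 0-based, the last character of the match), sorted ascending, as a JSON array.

Construct AC machine:
Trie nodes:
  n0 'ε': a→6 c→11 d→1
  n1 'd': a→2 d→16
  n2 'da': b→3
  n3 'dab': d→4
  n4 'dabd': d→5
  n5 'dabdd': ·  [P0 ends]
  n6 'a': b→12 d→7
  n7 'ad': c→8
  n8 'adc': d→9
  n9 'adcd': b→10
  n10 'adcdb': ·  [P1 ends]
  n11 'c': a→17  [P2 ends]
  n12 'ab': c→13
  n13 'abc': a→14
  n14 'abca': c→15
  n15 'abcac': ·  [P3 ends]
  n16 'dd': ·  [P4 ends]
  n17 'ca': d→18  [P6 ends]
  n18 'cad': a→19
  n19 'cada': a→20
  n20 'cadaa': ·  [P5 ends]

BFS fail/out derivation:
  n1('d'): parent n0 fail=0; on 'd' 0 → fail=0;  out ∅∪∅=∅
  n6('a'): parent n0 fail=0; on 'a' 0 → fail=0;  out ∅∪∅=∅
  n11('c'): parent n0 fail=0; on 'c' 0 → fail=0;  out {2}∪∅={2}
  n2('da'): parent n1 fail=0; on 'a' 0 → fail=6;  out ∅∪∅=∅
  n7('ad'): parent n6 fail=0; on 'd' 0 → fail=1;  out ∅∪∅=∅
  n12('ab'): parent n6 fail=0; on 'b' 0 → fail=0;  out ∅∪∅=∅
  n16('dd'): parent n1 fail=0; on 'd' 0 → fail=1;  out {4}∪∅={4}
  n17('ca'): parent n11 fail=0; on 'a' 0 → fail=6;  out {6}∪∅={6}
  n3('dab'): parent n2 fail=6; on 'b' 6 → fail=12;  out ∅∪∅=∅
  n8('adc'): parent n7 fail=1; on 'c' 1→0 → fail=11;  out ∅∪{2}={2}
  n13('abc'): parent n12 fail=0; on 'c' 0 → fail=11;  out ∅∪{2}={2}
  n18('cad'): parent n17 fail=6; on 'd' 6 → fail=7;  out ∅∪∅=∅
  n4('dabd'): parent n3 fail=12; on 'd' 12→0 → fail=1;  out ∅∪∅=∅
  n9('adcd'): parent n8 fail=11; on 'd' 11→0 → fail=1;  out ∅∪∅=∅
  n14('abca'): parent n13 fail=11; on 'a' 11 → fail=17;  out ∅∪{6}={6}
  n19('cada'): parent n18 fail=7; on 'a' 7→1 → fail=2;  out ∅∪∅=∅
  n5('dabdd'): parent n4 fail=1; on 'd' 1 → fail=16;  out {0}∪{4}={0,4}
  n10('adcdb'): parent n9 fail=1; on 'b' 1→0 → fail=0;  out {1}∪∅={1}
  n15('abcac'): parent n14 fail=17; on 'c' 17→6→0 → fail=11;  out {3}∪{2}={2,3}
  n20('cadaa'): parent n19 fail=2; on 'a' 2→6→0 → fail=6;  out {5}∪∅={5}

Text stream:
i=0 'a': node 0→6
i=1 'b': node 6→12
i=2 'c': node 12→13  → match P2@[2:2]
i=3 'a': node 13→14  → match P6@[2:3]
i=4 'c': node 14→15  → match P2@[4:4],P3@[0:4]
i=5 'c': node 15→11 (fail-walked)  → match P2@[5:5]
i=6 'd': node 11→1 (fail-walked)
i=7 'c': node 1→11 (fail-walked)  → match P2@[7:7]
i=8 'a': node 11→17  → match P6@[7:8]
i=9 'd': node 17→18
i=10 'a': node 18→19
i=11 'a': node 19→20  → match P5@[7:11]
i=12 'a': node 20→6 (fail-walked)
i=13 'd': node 6→7
i=14 'c': node 7→8  → match P2@[14:14]
i=15 'd': node 8→9
i=16 'b': node 9→10  → match P1@[12:16]
i=17 'a': node 10→6 (fail-walked)
i=18 'b': node 6→12
i=19 'a': node 12→6 (fail-walked)
i=20 'b': node 6→12
i=21 'c': node 12→13  → match P2@[21:21]
i=22 'a': node 13→14  → match P6@[21:22]
i=23 'c': node 14→15  → match P2@[23:23],P3@[19:23]
i=24 'b': node 15→0 (fail-walked)
i=25 'a': node 0→6
i=26 'c': node 6→11 (fail-walked)  → match P2@[26:26]
i=27 'a': node 11→17  → match P6@[26:27]
i=28 'a': node 17→6 (fail-walked)
i=29 'a': node 6→6 (fail-walked)
i=30 'b': node 6→12
i=31 'd': node 12→1 (fail-walked)
i=32 'c': node 1→11 (fail-walked)  → match P2@[32:32]
i=33 'b': node 11→0 (fail-walked)
i=34 'c': node 0→11  → match P2@[34:34]
i=35 'c': node 11→11 (fail-walked)  → match P2@[35:35]
i=36 'b': node 11→0 (fail-walked)
i=37 'c': node 0→11  → match P2@[37:37]
i=38 'a': node 11→17  → match P6@[37:38]
i=39 'a': node 17→6 (fail-walked)
i=40 'd': node 6→7
i=41 'd': node 7→16 (fail-walked)  → match P4@[40:41]
i=42 'c': node 16→11 (fail-walked)  → match P2@[42:42]
i=43 'd': node 11→1 (fail-walked)
i=44 'b': node 1→0 (fail-walked)
i=45 'c': node 0→11  → match P2@[45:45]
i=46 'a': node 11→17  → match P6@[45:46]
i=47 'd': node 17→18
i=48 'a': node 18→19
i=49 'a': node 19→20  → match P5@[45:49]
i=50 'd': node 20→7 (fail-walked)
i=51 'a': node 7→2 (fail-walked)
i=52 'b': node 2→3
i=53 'd': node 3→4
i=54 'd': node 4→5  → match P0@[50:54],P4@[53:54]
i=55 'c': node 5→11 (fail-walked)  → match P2@[55:55]
i=56 'a': node 11→17  → match P6@[55:56]
i=57 'd': node 17→18
i=58 'a': node 18→19
i=59 'a': node 19→20  → match P5@[55:59]
i=60 'b': node 20→12 (fail-walked)
i=61 'a': node 12→6 (fail-walked)
i=62 'b': node 6→12
i=63 'b': node 12→0 (fail-walked)
i=64 'd': node 0→1
i=65 'c': node 1→11 (fail-walked)  → match P2@[65:65]
i=66 'd': node 11→1 (fail-walked)

Result: [[2,2],[3,6],[4,2],[4,3],[5,2],[7,2],[8,6],[11,5],[14,2],[16,1],[21,2],[22,6],[23,2],[23,3],[26,2],[27,6],[32,2],[34,2],[35,2],[37,2],[38,6],[41,4],[42,2],[45,2],[46,6],[49,5],[54,0],[54,4],[55,2],[56,6],[59,5],[65,2]]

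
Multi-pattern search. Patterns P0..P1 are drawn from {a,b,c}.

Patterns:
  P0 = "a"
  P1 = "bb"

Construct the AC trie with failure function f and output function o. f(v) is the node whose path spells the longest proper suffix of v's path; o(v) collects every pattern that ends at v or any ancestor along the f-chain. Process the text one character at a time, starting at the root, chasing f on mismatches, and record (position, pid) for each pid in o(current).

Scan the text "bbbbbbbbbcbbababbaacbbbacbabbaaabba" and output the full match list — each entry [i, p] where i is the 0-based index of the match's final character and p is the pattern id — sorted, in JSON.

Construct AC machine:
Trie nodes:
  n0 'ε': a→1 b→2
  n1 'a': ·  ←P0
  n2 'b': b→3
  n3 'bb': ·  ←P1

Failure links (BFS by depth):
  fail(1) 'a': from fail(0)=0 chase 'a': 0 ⇒ 0;  out={0}∪out(0)={0}
  fail(2) 'b': from fail(0)=0 chase 'b': 0 ⇒ 0;  out=∅∪out(0)=∅
  fail(3) 'bb': from fail(2)=0 chase 'b': 0 ⇒ 2;  out={1}∪out(2)={1}

Run:
i=0 'b': node 0→2
i=1 'b': node 2→3  emit P1@[0:1]
i=2 'b': node 3→3 (via fail)  emit P1@[1:2]
i=3 'b': node 3→3 (via fail)  emit P1@[2:3]
i=4 'b': node 3→3 (via fail)  emit P1@[3:4]
i=5 'b': node 3→3 (via fail)  emit P1@[4:5]
i=6 'b': node 3→3 (via fail)  emit P1@[5:6]
i=7 'b': node 3→3 (via fail)  emit P1@[6:7]
i=8 'b': node 3→3 (via fail)  emit P1@[7:8]
i=9 'c': node 3→0 (via fail)
i=10 'b': node 0→2
i=11 'b': node 2→3  emit P1@[10:11]
i=12 'a': node 3→1 (via fail)  emit P0@[12:12]
i=13 'b': node 1→2 (via fail)
i=14 'a': node 2→1 (via fail)  emit P0@[14:14]
i=15 'b': node 1→2 (via fail)
i=16 'b': node 2→3  emit P1@[15:16]
i=17 'a': node 3→1 (via fail)  emit P0@[17:17]
i=18 'a': node 1→1 (via fail)  emit P0@[18:18]
i=19 'c': node 1→0 (via fail)
i=20 'b': node 0→2
i=21 'b': node 2→3  emit P1@[20:21]
i=22 'b': node 3→3 (via fail)  emit P1@[21:22]
i=23 'a': node 3→1 (via fail)  emit P0@[23:23]
i=24 'c': node 1→0 (via fail)
i=25 'b': node 0→2
i=26 'a': node 2→1 (via fail)  emit P0@[26:26]
i=27 'b': node 1→2 (via fail)
i=28 'b': node 2→3  emit P1@[27:28]
i=29 'a': node 3→1 (via fail)  emit P0@[29:29]
i=30 'a': node 1→1 (via fail)  emit P0@[30:30]
i=31 'a': node 1→1 (via fail)  emit P0@[31:31]
i=32 'b': node 1→2 (via fail)
i=33 'b': node 2→3  emit P1@[32:33]
i=34 'a': node 3→1 (via fail)  emit P0@[34:34]

All matches (sorted): [[1,1],[2,1],[3,1],[4,1],[5,1],[6,1],[7,1],[8,1],[11,1],[12,0],[14,0],[16,1],[17,0],[18,0],[21,1],[22,1],[23,0],[26,0],[28,1],[29,0],[30,0],[31,0],[33,1],[34,0]]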